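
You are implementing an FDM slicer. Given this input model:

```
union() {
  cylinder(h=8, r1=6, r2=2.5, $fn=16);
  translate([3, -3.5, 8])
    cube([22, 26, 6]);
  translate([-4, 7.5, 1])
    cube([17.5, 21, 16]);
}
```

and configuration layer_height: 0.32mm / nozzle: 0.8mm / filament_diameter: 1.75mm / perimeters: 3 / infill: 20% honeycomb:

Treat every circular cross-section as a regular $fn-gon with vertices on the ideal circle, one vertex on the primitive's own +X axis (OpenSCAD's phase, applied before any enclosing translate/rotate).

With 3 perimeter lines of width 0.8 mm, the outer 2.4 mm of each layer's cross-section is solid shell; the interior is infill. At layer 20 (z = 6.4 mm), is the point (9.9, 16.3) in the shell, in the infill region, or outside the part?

At z = 6.4 mm: the cone (r1=6→r2=2.5) has section circumradius 3.200 here — a regular 16-gon; the cube at (3, -3.5) does not reach this height (z outside [8, 14]); the cube at (-4, 7.5) is present — its section is the full 17.5×21 rectangle; Merging all regions: the 2 present regions are separate (no shared area or edge), so areas and boundary lengths simply add and each stays a separate island — 2 connected regions. Overall, the cross-section has 2 separate islands. The nearest boundary edge runs (13.50, 28.50)→(13.50, 7.50); distance from the point to it = 3.60 mm. (Shell/infill is judged within the island containing the point — the largest one.) The point is inside the cross-section and 3.60 mm from the nearest boundary — more than the 2.4 mm shell width (3 × 0.8), so it's in the infill interior.

infill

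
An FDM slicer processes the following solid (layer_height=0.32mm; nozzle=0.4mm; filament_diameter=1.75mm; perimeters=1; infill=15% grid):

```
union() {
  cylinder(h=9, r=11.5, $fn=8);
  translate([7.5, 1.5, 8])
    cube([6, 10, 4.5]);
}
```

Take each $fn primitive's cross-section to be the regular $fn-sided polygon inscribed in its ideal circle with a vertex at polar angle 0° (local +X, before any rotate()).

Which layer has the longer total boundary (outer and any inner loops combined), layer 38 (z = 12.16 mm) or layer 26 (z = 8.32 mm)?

layer 26 (z = 8.32 mm)

Layer 38 (z = 12.16): the cylinder does not reach this height (z outside [0, 9]); the cube at (7.5, 1.5) (footprint 6×10) is included at this height (perimeter 32.00 mm); Combining (union): only the 6×10 cube at (7.5, 1.5) is present, so the union is just that shape — boundary = 32.00 mm. So its perimeter = 32.00 mm. Layer 26 (z = 8.32): the r=11.5 cylinder gives a regular 8-gon of circumradius 11.5 (constant along its height) (perimeter = 2·8·11.500·sin(180°/8) = 70.41 mm); the cube at (7.5, 1.5) (footprint 6×10) is included at this height (perimeter 32.00 mm); Combining (union): the regions partially overlap (shared area 13.38 mm²), so the edge portions inside another operand are dropped and the merged outline is re-measured after clipping — boundary = 84.28 mm. So its perimeter = 84.28 mm. Layer 26 is larger (84.28 vs 32.00 mm).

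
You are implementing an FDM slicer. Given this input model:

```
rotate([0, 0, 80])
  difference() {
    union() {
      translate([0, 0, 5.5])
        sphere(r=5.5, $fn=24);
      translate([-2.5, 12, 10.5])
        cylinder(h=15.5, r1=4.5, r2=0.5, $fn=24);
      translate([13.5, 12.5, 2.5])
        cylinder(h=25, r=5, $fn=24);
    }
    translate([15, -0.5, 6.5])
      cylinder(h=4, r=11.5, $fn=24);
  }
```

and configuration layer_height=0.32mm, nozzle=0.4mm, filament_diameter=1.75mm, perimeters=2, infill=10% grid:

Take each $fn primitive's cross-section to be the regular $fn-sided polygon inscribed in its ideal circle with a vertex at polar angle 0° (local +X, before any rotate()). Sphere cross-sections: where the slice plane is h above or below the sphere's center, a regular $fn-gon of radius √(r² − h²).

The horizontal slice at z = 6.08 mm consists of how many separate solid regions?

2

At z = 6.08 mm: the r=5.5 sphere slices to a regular 24-gon of circumradius 5.469 (√(r²−h²) with h=0.58 from center); the cone at (-2.5, 12) is absent (z outside [10.5, 26]); the r=5 cylinder at (13.5, 12.5) contributes a regular 24-gon of circumradius 5; Merging all regions: the 2 present regions are separate (no shared area or edge), so areas and boundary lengths simply add and each stays a separate island — 2 connected regions; the cylinder at (15, -0.5) is not intersected at this z (z outside [6.5, 10.5]); Subtracting the remaining from the first: none of the subtracted shapes is present at this height, so the result so far is unchanged — 2 connected regions; (whole slice rotated 80° about Z — lengths, areas and connectivity unchanged). The result has 2 disconnected regions.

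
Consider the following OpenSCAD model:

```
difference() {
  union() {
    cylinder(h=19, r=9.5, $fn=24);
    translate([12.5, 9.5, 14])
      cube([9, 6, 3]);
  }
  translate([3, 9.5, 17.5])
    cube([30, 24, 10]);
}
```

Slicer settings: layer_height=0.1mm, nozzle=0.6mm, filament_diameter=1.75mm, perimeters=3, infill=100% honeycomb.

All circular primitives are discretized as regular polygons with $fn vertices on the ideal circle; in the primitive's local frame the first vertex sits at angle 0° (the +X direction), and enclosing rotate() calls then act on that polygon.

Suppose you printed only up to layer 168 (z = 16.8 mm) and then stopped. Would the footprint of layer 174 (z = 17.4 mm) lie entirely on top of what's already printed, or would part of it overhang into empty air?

entirely on top

Compare the two slices. At z = 16.8: the r=9.5 cylinder contributes a regular 24-gon of circumradius 9.5 (area = (24/2)·9.500²·sin(360°/24) = 280.30 mm²); the cube at (12.5, 9.5) (footprint 9×6) is included at this height (area 54.00 mm²); Taking the union: the 2 present regions are separate (no shared area or edge), so areas and boundary lengths simply add and each stays a separate island — area = 334.30 mm²; the cube at (3, 9.5) is not intersected at this z (z outside [17.5, 27.5]); Taking the first minus the rest: none of the subtracted shapes is present at this height, so that combined region is unchanged — area = 334.30 mm². At z = 17.4: the r=9.5 cylinder contributes a regular 24-gon of circumradius 9.5 (area = (24/2)·9.500²·sin(360°/24) = 280.30 mm²); the cube at (12.5, 9.5) is not intersected at this z (z outside [14, 17]); Merging all regions: only the r=9.5 cylinder is present, so the union is just that shape — area = 280.30 mm²; the cube at (3, 9.5) does not reach this height (z outside [17.5, 27.5]); Taking the first minus the rest: none of the subtracted shapes is present at this height, so the result so far is unchanged — area = 280.30 mm². Checking containment: the cross-section at z = 17.4 is a subset of the cross-section at z = 16.8.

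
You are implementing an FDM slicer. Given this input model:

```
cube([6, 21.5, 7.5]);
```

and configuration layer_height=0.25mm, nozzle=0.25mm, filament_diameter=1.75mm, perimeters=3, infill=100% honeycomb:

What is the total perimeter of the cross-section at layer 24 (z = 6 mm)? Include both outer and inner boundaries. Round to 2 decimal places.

At z = 6 mm: the 6×21.5 cube contributes its full rectangle (perimeter 55.00 mm). Overall, the cross-section is a single solid region. Total boundary length (outer) = 55.00 mm.

55.00 mm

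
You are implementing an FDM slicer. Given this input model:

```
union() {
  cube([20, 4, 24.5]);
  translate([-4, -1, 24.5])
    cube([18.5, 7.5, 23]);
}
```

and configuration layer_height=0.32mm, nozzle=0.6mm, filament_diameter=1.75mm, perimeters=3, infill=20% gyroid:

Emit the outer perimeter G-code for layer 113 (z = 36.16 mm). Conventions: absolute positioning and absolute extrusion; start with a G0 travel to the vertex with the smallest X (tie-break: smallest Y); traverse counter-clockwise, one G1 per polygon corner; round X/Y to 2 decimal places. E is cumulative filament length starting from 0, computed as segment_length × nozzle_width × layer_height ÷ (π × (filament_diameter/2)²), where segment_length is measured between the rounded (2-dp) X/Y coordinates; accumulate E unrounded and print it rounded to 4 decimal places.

G0 X-4.00 Y-1.00 Z36.16
G1 X14.50 Y-1.00 E1.4767
G1 X14.50 Y6.50 E2.0754
G1 X-4.00 Y6.50 E3.5522
G1 X-4.00 Y-1.00 E4.1509

At z = 36.16 mm: the cube is absent (z outside [0, 24.5]); the cube at (-4, -1) (footprint 18.5×7.5) is included at this height; Taking the union: only the 18.5×7.5 cube at (-4, -1) is present, so the union is just that shape — 1 connected region. The outline is a single polygon with 4 vertices. Extrusion per mm of travel: 0.6 × 0.32 / (π × 0.875²) = 0.079824. Accumulating E over each segment gives final E = 4.1509.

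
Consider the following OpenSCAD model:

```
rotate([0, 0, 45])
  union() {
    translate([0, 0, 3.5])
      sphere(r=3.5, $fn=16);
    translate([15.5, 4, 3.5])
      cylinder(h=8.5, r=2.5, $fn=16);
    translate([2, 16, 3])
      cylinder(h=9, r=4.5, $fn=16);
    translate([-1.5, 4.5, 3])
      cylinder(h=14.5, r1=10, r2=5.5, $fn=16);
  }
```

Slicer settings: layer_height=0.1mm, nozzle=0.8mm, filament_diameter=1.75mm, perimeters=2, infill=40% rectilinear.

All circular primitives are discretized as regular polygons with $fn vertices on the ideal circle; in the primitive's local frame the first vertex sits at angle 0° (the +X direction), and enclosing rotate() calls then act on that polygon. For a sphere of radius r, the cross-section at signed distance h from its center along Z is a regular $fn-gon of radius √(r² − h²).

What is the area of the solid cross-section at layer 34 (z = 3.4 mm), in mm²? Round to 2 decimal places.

350.47 mm²

At z = 3.4 mm: the sphere: section is a regular 16-gon, circumradius = √(r²−h²) = √(3.5²−0.1²) = 3.499 (area = (16/2)·3.499²·sin(360°/16) = 37.47 mm²); the cylinder at (15.5, 4) is not intersected at this z (z outside [3.5, 12]); the cylinder at (2, 16): section is a regular 16-gon, circumradius r=4.5 (area = (16/2)·4.500²·sin(360°/16) = 61.99 mm²); the cone at (-1.5, 4.5) contributes a regular 16-gon of circumradius 9.876 (interpolated between r1=10 and r2=5.5 at t=0.028) (area = (16/2)·9.876²·sin(360°/16) = 298.59 mm²); Taking the union: the regions partially overlap — summed areas 398.06 mm² minus the doubly-counted overlap 47.59 mm² gives 350.47 mm² — area = 350.47 mm²; (whole slice rotated 45° about Z — lengths, areas and connectivity unchanged). Overall, the cross-section is a single solid region. Net area = 350.47 mm².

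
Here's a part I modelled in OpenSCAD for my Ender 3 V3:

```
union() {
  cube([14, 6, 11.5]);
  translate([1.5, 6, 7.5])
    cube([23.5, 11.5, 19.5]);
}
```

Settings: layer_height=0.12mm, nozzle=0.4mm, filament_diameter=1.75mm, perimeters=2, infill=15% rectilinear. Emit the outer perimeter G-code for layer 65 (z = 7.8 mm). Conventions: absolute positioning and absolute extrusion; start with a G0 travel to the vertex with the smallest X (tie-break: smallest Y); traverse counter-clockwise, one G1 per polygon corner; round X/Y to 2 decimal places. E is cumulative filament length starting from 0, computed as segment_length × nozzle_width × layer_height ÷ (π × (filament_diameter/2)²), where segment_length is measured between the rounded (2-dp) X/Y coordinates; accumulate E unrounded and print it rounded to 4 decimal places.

G0 X0.00 Y0.00 Z7.80
G1 X14.00 Y0.00 E0.2794
G1 X14.00 Y6.00 E0.3991
G1 X25.00 Y6.00 E0.6186
G1 X25.00 Y17.50 E0.8481
G1 X1.50 Y17.50 E1.3171
G1 X1.50 Y6.00 E1.5466
G1 X0.00 Y6.00 E1.5765
G1 X0.00 Y0.00 E1.6963

At z = 7.8 mm: the cube (footprint 14×6) is included at this height; the cube at (1.5, 6) is present — its section is the full 23.5×11.5 rectangle; Taking the union: the 2 present regions share edge segments without overlapping in area, so areas simply add but the touching pieces fuse into one outline (the shared edge portions become interior and drop out of the boundary) — 1 connected region. The outline is a single polygon with 8 vertices. Extrusion per mm of travel: 0.4 × 0.12 / (π × 0.875²) = 0.019956. Accumulating E over each segment gives final E = 1.6963.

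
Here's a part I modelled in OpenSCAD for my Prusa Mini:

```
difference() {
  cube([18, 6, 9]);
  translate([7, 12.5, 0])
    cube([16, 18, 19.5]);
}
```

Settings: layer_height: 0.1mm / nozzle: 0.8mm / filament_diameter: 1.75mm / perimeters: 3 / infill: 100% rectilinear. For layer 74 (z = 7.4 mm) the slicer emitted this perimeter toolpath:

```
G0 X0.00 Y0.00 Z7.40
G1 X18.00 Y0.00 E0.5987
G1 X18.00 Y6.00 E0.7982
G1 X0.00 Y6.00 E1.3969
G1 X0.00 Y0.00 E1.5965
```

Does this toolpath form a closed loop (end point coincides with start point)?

Start point (G0): (0.00, 0.00). End point (last G1): the path returns to the start — closed.

yes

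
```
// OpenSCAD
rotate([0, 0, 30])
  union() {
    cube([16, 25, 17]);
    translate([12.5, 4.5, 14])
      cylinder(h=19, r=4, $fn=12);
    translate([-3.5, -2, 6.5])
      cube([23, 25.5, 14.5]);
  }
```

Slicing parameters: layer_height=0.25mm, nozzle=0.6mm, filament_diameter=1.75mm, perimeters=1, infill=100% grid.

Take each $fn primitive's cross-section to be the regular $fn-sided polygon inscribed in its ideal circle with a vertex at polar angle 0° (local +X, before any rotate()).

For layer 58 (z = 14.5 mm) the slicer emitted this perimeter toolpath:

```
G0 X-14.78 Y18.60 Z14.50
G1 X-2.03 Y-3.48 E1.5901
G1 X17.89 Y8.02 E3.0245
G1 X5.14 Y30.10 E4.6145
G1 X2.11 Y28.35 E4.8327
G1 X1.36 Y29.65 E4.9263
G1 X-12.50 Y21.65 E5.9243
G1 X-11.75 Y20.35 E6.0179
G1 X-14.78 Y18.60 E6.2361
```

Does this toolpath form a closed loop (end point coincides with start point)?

Start point (G0): (-14.78, 18.60). End point (last G1): the path returns to the start — closed.

yes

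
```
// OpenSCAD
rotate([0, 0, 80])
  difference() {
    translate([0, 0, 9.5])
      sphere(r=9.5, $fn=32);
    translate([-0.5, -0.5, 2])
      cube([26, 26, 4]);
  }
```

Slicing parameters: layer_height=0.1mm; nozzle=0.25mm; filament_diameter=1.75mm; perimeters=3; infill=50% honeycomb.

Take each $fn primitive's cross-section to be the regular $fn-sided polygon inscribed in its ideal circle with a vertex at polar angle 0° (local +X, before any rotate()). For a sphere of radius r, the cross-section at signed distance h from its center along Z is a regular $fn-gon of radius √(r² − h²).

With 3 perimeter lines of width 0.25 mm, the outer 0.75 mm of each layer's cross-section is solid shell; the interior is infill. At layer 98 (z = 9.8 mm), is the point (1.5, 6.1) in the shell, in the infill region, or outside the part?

infill

At z = 9.8 mm: the r=9.5 sphere slices to a regular 32-gon of circumradius 9.495 (√(r²−h²) with h=0.3 from center); the cube at (-0.5, -0.5) is not intersected at this z (z outside [2, 6]); After the difference (first − rest): none of the subtracted shapes is present at this height, so the r=9.5 sphere is unchanged — 1 connected region; (whole slice rotated 80° about Z — lengths, areas and connectivity unchanged). Overall, the cross-section is a single solid region. Undo the 80° rotation: the query point maps to (6.268, -0.418) in the un-rotated model frame. The nearest boundary edge runs (9.31, -1.85)→(9.50, 0.00); distance from the point to it = 3.17 mm. The point is inside the cross-section and 3.17 mm from the nearest boundary — more than the 0.75 mm shell width (3 × 0.25), so it's in the infill interior.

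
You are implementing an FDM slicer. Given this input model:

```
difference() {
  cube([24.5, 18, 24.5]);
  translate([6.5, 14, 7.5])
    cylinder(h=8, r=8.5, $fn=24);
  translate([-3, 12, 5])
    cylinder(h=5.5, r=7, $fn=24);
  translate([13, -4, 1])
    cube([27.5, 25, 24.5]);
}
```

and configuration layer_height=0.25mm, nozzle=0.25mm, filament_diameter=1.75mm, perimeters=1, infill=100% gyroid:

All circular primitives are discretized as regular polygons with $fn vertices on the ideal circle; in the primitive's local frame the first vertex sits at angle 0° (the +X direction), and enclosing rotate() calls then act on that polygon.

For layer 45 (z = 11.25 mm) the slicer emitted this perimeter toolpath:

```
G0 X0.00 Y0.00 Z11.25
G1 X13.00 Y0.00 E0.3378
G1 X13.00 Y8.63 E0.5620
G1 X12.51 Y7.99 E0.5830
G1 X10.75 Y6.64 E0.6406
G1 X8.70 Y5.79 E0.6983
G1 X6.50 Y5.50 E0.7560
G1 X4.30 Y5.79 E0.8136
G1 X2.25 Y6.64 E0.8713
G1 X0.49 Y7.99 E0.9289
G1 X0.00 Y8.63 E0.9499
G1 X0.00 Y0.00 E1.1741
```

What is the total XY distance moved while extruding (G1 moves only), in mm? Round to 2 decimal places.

45.18 mm

Sum the Euclidean lengths of each G1 segment: total = 45.18 mm.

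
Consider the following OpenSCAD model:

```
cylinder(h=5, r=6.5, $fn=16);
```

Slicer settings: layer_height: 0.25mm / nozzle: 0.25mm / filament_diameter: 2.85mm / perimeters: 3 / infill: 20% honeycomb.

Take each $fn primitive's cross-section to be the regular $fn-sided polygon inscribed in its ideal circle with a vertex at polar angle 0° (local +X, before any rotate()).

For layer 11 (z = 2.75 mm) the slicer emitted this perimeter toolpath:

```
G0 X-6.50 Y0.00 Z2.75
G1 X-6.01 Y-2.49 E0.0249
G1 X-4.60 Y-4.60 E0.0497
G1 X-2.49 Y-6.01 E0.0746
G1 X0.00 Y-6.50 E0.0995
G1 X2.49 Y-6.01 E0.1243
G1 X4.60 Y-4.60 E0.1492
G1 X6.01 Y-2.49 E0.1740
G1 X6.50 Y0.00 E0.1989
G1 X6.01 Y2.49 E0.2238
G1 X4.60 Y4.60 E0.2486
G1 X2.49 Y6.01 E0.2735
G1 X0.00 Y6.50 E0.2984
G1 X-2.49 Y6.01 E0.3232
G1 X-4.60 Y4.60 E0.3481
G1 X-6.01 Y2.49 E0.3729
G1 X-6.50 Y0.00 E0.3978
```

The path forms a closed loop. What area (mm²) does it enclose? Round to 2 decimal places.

129.51 mm²

Apply the shoelace formula to the sequence of (X, Y) vertices; enclosed area = 129.51 mm².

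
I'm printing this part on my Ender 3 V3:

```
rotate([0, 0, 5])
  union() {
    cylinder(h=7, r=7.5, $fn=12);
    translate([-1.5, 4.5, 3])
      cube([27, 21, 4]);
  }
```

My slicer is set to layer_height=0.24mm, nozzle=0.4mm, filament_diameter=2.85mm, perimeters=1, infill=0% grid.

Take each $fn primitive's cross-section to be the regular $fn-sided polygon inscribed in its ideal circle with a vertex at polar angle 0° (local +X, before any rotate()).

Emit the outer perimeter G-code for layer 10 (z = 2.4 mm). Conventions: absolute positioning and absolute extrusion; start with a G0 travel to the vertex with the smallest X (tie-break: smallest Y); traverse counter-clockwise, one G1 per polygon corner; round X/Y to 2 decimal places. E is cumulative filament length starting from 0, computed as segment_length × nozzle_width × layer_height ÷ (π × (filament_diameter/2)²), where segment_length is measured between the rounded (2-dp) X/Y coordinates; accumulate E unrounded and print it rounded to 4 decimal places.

At z = 2.4 mm: the cylinder: section is a regular 12-gon, circumradius r=7.5; the cube at (-1.5, 4.5) does not reach this height (z outside [3, 7]); Combining (union): only the r=7.5 cylinder is present, so the union is just that shape — 1 connected region; (rotated 5° about Z; rotation is an isometry so areas/perimeters/island counts are preserved). The outline is a single polygon with 12 vertices. Extrusion per mm of travel: 0.4 × 0.24 / (π × 1.425²) = 0.015048. Accumulating E over each segment gives final E = 0.7010.

G0 X-7.47 Y-0.65 Z2.40
G1 X-6.14 Y-4.30 E0.0585
G1 X-3.17 Y-6.80 E0.1169
G1 X0.65 Y-7.47 E0.1752
G1 X4.30 Y-6.14 E0.2337
G1 X6.80 Y-3.17 E0.2921
G1 X7.47 Y0.65 E0.3505
G1 X6.14 Y4.30 E0.4089
G1 X3.17 Y6.80 E0.4674
G1 X-0.65 Y7.47 E0.5257
G1 X-4.30 Y6.14 E0.5842
G1 X-6.80 Y3.17 E0.6426
G1 X-7.47 Y-0.65 E0.7010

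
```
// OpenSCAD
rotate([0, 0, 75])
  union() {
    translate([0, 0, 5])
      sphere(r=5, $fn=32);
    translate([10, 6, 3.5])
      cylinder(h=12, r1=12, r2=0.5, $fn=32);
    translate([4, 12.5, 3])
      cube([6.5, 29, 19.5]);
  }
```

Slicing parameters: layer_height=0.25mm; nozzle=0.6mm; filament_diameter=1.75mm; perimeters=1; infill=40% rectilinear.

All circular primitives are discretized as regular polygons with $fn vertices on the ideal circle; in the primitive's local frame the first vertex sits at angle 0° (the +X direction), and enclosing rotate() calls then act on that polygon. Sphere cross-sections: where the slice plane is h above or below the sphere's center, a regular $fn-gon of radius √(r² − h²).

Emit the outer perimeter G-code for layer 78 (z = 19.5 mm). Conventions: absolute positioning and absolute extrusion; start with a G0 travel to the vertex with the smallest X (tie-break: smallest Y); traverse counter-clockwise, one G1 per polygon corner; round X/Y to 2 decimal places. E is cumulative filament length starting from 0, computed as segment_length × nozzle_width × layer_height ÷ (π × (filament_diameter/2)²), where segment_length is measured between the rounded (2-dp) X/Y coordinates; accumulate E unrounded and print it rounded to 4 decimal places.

At z = 19.5 mm: the sphere is absent (|z−center|=14.500 > r=5); the cone at (10, 6) is not intersected at this z (z outside [3.5, 15.5]); the cube at (4, 12.5) is present — its section is the full 6.5×29 rectangle; Merging all regions: only the 6.5×29 cube at (4, 12.5) is present, so the union is just that shape — 1 connected region; (whole slice rotated 75° about Z — lengths, areas and connectivity unchanged). The outline is a single polygon with 4 vertices. Extrusion per mm of travel: 0.6 × 0.25 / (π × 0.875²) = 0.062363. Accumulating E over each segment gives final E = 4.4275.

G0 X-39.05 Y14.60 Z19.50
G1 X-11.04 Y7.10 E1.8083
G1 X-9.36 Y13.38 E2.2137
G1 X-37.37 Y20.88 E4.0220
G1 X-39.05 Y14.60 E4.4275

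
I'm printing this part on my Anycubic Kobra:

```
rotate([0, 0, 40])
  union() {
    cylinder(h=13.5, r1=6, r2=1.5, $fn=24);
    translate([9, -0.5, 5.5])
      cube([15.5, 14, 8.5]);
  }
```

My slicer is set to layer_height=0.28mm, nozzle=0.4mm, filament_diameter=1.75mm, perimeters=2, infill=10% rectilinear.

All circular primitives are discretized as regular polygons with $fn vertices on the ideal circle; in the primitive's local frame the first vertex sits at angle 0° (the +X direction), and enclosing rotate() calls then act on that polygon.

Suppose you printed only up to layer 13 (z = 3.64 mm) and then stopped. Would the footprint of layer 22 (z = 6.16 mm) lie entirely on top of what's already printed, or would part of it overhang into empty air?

Compare the two slices. At z = 3.64: the cone (r1=6→r2=1.5) has section circumradius 4.787 here — a regular 24-gon (area = (24/2)·4.787²·sin(360°/24) = 71.16 mm²); the cube at (9, -0.5) is absent (z outside [5.5, 14]); Taking the union: only the cone is present, so the union is just that shape — area = 71.16 mm²; (whole slice rotated 40° about Z — lengths, areas and connectivity unchanged). At z = 6.16: the cone: at t=0.456 of its height the radius interpolates to r₁+(r₂−r₁)t = 3.947, giving a regular 24-gon of that circumradius (area = (24/2)·3.947²·sin(360°/24) = 48.38 mm²); the 15.5×14 cube at (9, -0.5) contributes its full rectangle (area 217.00 mm²); Taking the union: the 2 present regions are separate (no shared area or edge), so areas and boundary lengths simply add and each stays a separate island — area = 265.38 mm²; (rotated 40° about Z; rotation is an isometry so areas/perimeters/island counts are preserved). Checking containment: at z = 6.16 the cross-section extends beyond the z = 3.64 cross-section by about 217.00 mm².

part overhangs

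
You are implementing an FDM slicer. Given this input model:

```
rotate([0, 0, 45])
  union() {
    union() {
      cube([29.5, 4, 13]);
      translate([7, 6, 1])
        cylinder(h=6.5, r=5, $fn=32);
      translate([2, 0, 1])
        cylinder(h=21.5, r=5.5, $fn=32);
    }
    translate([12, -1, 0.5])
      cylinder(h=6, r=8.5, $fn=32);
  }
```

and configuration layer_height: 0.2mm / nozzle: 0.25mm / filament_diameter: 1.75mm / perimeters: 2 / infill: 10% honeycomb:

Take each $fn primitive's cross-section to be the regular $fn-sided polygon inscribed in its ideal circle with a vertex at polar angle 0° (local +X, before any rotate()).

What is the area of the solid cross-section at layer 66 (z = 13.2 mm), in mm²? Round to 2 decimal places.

94.42 mm²

At z = 13.2 mm: the cube is absent (z outside [0, 13]); the cylinder at (7, 6) does not reach this height (z outside [1, 7.5]); the cylinder at (2, 0): section is a regular 32-gon, circumradius r=5.5 (area = (32/2)·5.500²·sin(360°/32) = 94.42 mm²); Merging all regions: only the r=5.5 cylinder at (2, 0) is present, so the union is just that shape — area = 94.42 mm²; the cylinder at (12, -1) is not intersected at this z (z outside [0.5, 6.5]); Taking the union: only that combined region is present, so the union is just that shape — area = 94.42 mm²; (whole slice rotated 45° about Z — lengths, areas and connectivity unchanged). Overall, the cross-section is a single solid region. Net area = 94.42 mm².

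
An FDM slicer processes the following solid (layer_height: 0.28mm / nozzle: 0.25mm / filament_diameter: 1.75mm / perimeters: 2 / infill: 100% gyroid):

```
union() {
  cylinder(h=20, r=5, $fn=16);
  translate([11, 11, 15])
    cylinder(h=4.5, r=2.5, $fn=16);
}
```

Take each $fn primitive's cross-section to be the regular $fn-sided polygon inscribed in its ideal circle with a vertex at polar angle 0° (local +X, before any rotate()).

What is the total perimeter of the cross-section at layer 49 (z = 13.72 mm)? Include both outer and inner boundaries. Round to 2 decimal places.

At z = 13.72 mm: the r=5 cylinder gives a regular 16-gon of circumradius 5 (constant along its height) (perimeter = 2·16·5.000·sin(180°/16) = 31.21 mm); the cylinder at (11, 11) is not intersected at this z (z outside [15, 19.5]); Taking the union: only the r=5 cylinder is present, so the union is just that shape — boundary = 31.21 mm. Overall, the cross-section is a single solid region. Total boundary length (outer) = 31.21 mm.

31.21 mm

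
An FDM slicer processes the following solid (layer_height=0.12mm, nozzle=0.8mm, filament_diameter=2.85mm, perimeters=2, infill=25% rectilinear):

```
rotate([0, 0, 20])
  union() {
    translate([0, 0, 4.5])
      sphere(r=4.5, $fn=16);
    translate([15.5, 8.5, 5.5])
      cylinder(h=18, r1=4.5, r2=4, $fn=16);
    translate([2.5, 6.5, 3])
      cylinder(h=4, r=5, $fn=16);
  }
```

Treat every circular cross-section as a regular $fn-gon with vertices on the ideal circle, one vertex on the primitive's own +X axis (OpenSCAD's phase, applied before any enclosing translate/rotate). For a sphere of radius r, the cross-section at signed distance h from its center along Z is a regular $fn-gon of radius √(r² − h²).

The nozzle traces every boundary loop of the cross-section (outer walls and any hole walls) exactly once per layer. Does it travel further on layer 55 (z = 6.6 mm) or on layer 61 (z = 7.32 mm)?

Layer 55 (z = 6.6): the r=4.5 sphere slices to a regular 16-gon of circumradius 3.980 (√(r²−h²) with h=2.1 from center) (perimeter = 2·16·3.980·sin(180°/16) = 24.85 mm); the cone at (15.5, 8.5): at t=0.061 of its height the radius interpolates to r₁+(r₂−r₁)t = 4.469, giving a regular 16-gon of that circumradius (perimeter = 2·16·4.469·sin(180°/16) = 27.90 mm); the r=5 cylinder at (2.5, 6.5) contributes a regular 16-gon of circumradius 5 (perimeter = 2·16·5.000·sin(180°/16) = 31.21 mm); Taking the union: the regions partially overlap (shared area 7.05 mm²), so the edge portions inside another operand are dropped and the merged outline is re-measured after clipping — boundary = 72.15 mm; (whole slice rotated 20° about Z — lengths, areas and connectivity unchanged). So its perimeter = 72.15 mm. Layer 61 (z = 7.32): the r=4.5 sphere slices to a regular 16-gon of circumradius 3.507 (√(r²−h²) with h=2.82 from center) (perimeter = 2·16·3.507·sin(180°/16) = 21.89 mm); the cone at (15.5, 8.5) (r1=4.5→r2=4) has section circumradius 4.449 here — a regular 16-gon (perimeter = 2·16·4.449·sin(180°/16) = 27.78 mm); the cylinder at (2.5, 6.5) is absent (z outside [3, 7]); Taking the union: the 2 present regions are separate (no shared area or edge), so areas and boundary lengths simply add and each stays a separate island — boundary = 49.67 mm; (whole slice rotated 20° about Z — lengths, areas and connectivity unchanged). So its perimeter = 49.67 mm. Layer 55 is larger (72.15 vs 49.67 mm).

layer 55 (z = 6.6 mm)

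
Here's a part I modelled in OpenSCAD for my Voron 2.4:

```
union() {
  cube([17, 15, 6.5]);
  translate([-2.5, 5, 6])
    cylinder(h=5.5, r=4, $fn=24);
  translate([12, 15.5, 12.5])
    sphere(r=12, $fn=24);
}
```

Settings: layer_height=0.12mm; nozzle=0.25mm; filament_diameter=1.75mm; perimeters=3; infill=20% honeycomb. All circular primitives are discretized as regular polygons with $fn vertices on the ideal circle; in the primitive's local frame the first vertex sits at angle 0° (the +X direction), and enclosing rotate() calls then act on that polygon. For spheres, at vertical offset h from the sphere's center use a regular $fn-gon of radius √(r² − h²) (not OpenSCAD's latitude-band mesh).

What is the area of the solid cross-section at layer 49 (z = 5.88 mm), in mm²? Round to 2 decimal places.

At z = 5.88 mm: the cube (footprint 17×15) is included at this height (area 255.00 mm²); the cylinder at (-2.5, 5) does not reach this height (z outside [6, 11.5]); the r=12 sphere at (12, 15.5) slices to a regular 24-gon of circumradius 10.009 (√(r²−h²) with h=6.62 from center) (area = (24/2)·10.009²·sin(360°/24) = 311.13 mm²); Taking the union: the regions partially overlap — summed areas 566.13 mm² minus the doubly-counted overlap 117.87 mm² gives 448.26 mm² — area = 448.26 mm². Overall, the cross-section is a single solid region. Net area = 448.26 mm².

448.26 mm²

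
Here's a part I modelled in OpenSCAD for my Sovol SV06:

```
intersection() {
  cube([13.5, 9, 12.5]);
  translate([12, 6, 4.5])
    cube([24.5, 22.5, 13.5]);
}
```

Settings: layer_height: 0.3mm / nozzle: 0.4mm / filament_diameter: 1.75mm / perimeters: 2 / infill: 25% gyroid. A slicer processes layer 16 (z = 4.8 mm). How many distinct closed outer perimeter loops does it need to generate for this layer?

1

At z = 4.8 mm: the 13.5×9 cube contributes its full rectangle; the cube at (12, 6) is present — its section is the full 24.5×22.5 rectangle; After intersecting: the 24.5×22.5 cube at (12, 6) partially overlaps the 13.5×9 cube; clipping to the common part keeps 4.50 mm² — 1 connected region. The result has 1 disconnected region.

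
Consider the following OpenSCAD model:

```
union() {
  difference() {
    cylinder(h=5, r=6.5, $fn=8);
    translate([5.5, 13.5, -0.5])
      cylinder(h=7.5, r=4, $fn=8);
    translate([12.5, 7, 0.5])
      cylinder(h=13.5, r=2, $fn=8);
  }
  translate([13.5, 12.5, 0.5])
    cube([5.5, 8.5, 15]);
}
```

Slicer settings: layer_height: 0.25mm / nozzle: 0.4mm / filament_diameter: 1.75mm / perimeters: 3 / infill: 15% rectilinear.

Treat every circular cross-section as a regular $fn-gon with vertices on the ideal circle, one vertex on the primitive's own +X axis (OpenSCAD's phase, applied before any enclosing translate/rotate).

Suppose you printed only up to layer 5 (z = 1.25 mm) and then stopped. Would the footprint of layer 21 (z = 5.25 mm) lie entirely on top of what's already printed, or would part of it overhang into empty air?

Compare the two slices. At z = 1.25: the r=6.5 cylinder gives a regular 8-gon of circumradius 6.5 (constant along its height) (area = (8/2)·6.500²·sin(360°/8) = 119.50 mm²); the cylinder at (5.5, 13.5): section is a regular 8-gon, circumradius r=4 (area = (8/2)·4.000²·sin(360°/8) = 45.25 mm²); the cylinder at (12.5, 7): section is a regular 8-gon, circumradius r=2 (area = (8/2)·2.000²·sin(360°/8) = 11.31 mm²); Taking the first minus the rest: starting from the r=6.5 cylinder (119.50 mm²), the r=4 cylinder at (5.5, 13.5) misses the remaining region (no effect); the r=2 cylinder at (12.5, 7) misses the remaining region (no effect) — area = 119.50 mm²; the cube at (13.5, 12.5) (footprint 5.5×8.5) is included at this height (area 46.75 mm²); Merging all regions: the 2 present regions are separate (no shared area or edge), so areas and boundary lengths simply add and each stays a separate island — area = 166.25 mm². At z = 5.25: the cylinder is not intersected at this z (z outside [0, 5]); the r=4 cylinder at (5.5, 13.5) contributes a regular 8-gon of circumradius 4 (area = (8/2)·4.000²·sin(360°/8) = 45.25 mm²); the r=2 cylinder at (12.5, 7) contributes a regular 8-gon of circumradius 2 (area = (8/2)·2.000²·sin(360°/8) = 11.31 mm²); Subtracting the remaining from the first: the first operand is absent here, so nothing remains; the cube at (13.5, 12.5) (footprint 5.5×8.5) is included at this height (area 46.75 mm²); Taking the union: only the 5.5×8.5 cube at (13.5, 12.5) is present, so the union is just that shape — area = 46.75 mm². Checking containment: the cross-section at z = 5.25 is a subset of the cross-section at z = 1.25.

entirely on top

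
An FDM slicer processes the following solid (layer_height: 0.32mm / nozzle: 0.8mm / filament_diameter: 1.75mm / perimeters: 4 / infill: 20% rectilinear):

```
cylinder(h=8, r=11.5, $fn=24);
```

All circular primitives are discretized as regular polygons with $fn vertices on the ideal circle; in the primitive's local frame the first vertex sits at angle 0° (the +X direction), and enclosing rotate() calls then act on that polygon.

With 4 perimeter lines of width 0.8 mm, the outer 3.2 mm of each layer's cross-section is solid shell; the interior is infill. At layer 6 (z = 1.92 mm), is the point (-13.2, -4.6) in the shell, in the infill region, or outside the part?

outside

At z = 1.92 mm: the r=11.5 cylinder contributes a regular 24-gon of circumradius 11.5. Overall, the cross-section is a single solid region. The nearest boundary edge runs (-11.11, -2.98)→(-9.96, -5.75); distance from the point to it = 2.55 mm. The point is not inside any of the regions above, so it lies outside the cross-section (2.55 mm from the nearest boundary).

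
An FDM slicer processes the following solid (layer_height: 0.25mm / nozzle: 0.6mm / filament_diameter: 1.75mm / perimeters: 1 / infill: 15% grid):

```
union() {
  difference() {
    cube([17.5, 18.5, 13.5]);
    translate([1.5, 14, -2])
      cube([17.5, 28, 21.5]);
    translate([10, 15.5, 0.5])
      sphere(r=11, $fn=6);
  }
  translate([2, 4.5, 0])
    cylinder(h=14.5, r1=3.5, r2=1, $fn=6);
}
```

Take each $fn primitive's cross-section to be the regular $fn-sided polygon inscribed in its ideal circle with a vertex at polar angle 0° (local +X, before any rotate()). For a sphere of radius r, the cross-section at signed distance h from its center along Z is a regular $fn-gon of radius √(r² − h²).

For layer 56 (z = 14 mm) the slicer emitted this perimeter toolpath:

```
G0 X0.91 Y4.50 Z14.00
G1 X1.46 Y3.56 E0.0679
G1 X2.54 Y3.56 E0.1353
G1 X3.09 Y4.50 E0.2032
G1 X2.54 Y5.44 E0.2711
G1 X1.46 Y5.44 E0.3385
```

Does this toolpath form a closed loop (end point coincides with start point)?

Start point (G0): (0.91, 4.50). End point (last G1): the path does not return to the start — open.

no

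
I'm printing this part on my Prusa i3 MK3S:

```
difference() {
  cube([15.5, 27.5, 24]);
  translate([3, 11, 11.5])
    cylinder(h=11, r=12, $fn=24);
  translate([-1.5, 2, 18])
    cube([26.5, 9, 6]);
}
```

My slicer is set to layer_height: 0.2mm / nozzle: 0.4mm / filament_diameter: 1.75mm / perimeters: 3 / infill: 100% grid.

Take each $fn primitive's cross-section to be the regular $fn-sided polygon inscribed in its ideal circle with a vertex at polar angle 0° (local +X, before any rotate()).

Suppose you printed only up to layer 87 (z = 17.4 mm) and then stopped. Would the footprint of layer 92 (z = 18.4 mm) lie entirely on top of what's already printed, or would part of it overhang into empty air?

Compare the two slices. At z = 17.4: the 15.5×27.5 cube contributes its full rectangle (area 426.25 mm²); the cylinder at (3, 11): section is a regular 24-gon, circumradius r=12 (area = (24/2)·12.000²·sin(360°/24) = 447.24 mm²); the cube at (-1.5, 2) is absent (z outside [18, 24]); Taking the first minus the rest: starting from the 15.5×27.5 cube (426.25 mm²), the r=12 cylinder at (3, 11) partially overlaps it — only the 289.13 mm² overlap (of its 447.24 mm²) is removed, clipping the outline — area = 137.12 mm². At z = 18.4: the cube is present — its section is the full 15.5×27.5 rectangle (area 426.25 mm²); the r=12 cylinder at (3, 11) contributes a regular 24-gon of circumradius 12 (area = (24/2)·12.000²·sin(360°/24) = 447.24 mm²); the cube at (-1.5, 2) is present — its section is the full 26.5×9 rectangle (area 238.50 mm²); Taking the first minus the rest: starting from the 15.5×27.5 cube (426.25 mm²), the r=12 cylinder at (3, 11) partially overlaps it — only the 289.13 mm² overlap (of its 447.24 mm²) is removed, clipping the outline; the 26.5×9 cube at (-1.5, 2) partially overlaps it — only the 16.40 mm² overlap (of its 238.50 mm²) is removed, clipping the outline — area = 120.72 mm². Checking containment: the cross-section at z = 18.4 is a subset of the cross-section at z = 17.4.

entirely on top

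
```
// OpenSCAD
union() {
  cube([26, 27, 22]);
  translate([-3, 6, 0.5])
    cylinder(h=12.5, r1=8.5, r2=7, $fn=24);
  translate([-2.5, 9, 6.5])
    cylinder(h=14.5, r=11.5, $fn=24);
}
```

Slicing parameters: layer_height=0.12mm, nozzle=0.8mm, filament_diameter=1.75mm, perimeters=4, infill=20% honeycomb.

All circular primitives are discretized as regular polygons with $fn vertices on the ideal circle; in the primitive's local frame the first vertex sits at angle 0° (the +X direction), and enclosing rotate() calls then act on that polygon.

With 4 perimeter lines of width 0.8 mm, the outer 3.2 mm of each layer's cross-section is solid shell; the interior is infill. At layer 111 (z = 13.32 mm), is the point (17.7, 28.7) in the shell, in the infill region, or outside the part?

At z = 13.32 mm: the cube (footprint 26×27) is included at this height; the cone at (-3, 6) is not intersected at this z (z outside [0.5, 13]); the r=11.5 cylinder at (-2.5, 9) gives a regular 24-gon of circumradius 11.5 (constant along its height); Merging all regions: the regions partially overlap (shared area 142.82 mm²), so overlapping operands fuse into one piece — 1 connected region. Overall, the cross-section is a single solid region. The nearest boundary edge runs (0.00, 27.00)→(26.00, 27.00); distance from the point to it = 1.70 mm. The point is not inside any of the regions above, so it lies outside the cross-section (1.70 mm from the nearest boundary).

outside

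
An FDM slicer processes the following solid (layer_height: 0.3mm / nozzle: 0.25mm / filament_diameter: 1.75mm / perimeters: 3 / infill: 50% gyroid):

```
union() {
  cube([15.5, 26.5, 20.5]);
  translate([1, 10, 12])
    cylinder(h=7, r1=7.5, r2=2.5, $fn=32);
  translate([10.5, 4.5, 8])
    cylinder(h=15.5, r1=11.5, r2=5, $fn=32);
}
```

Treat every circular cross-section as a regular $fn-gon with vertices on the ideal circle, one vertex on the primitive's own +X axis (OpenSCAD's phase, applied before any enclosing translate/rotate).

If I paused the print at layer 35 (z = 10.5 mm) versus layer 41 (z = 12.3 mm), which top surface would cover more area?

layer 41 (z = 12.3 mm)

Layer 35 (z = 10.5): the cube (footprint 15.5×26.5) is included at this height (area 410.75 mm²); the cone at (1, 10) is absent (z outside [12, 19]); the cone at (10.5, 4.5) (r1=11.5→r2=5) has section circumradius 10.452 here — a regular 32-gon (area = (32/2)·10.452²·sin(360°/32) = 340.97 mm²); Merging all regions: the regions partially overlap — summed areas 751.72 mm² minus the doubly-counted overlap 203.14 mm² gives 548.58 mm² — area = 548.58 mm². So its area = 548.58 mm². Layer 41 (z = 12.3): the cube is present — its section is the full 15.5×26.5 rectangle (area 410.75 mm²); the cone at (1, 10) (r1=7.5→r2=2.5) has section circumradius 7.286 here — a regular 32-gon (area = (32/2)·7.286²·sin(360°/32) = 165.69 mm²); the cone at (10.5, 4.5) contributes a regular 32-gon of circumradius 9.697 (interpolated between r1=11.5 and r2=5 at t=0.277) (area = (32/2)·9.697²·sin(360°/32) = 293.50 mm²); Merging all regions: the regions partially overlap — summed areas 869.94 mm² minus the doubly-counted overlap 281.13 mm² gives 588.81 mm² — area = 588.81 mm². So its area = 588.81 mm². Layer 41 is larger (588.81 vs 548.58 mm²).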